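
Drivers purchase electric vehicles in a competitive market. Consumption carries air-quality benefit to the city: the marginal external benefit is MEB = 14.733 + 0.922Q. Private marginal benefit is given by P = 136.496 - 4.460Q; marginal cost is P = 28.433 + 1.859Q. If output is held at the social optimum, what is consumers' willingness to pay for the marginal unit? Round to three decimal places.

Social marginal benefit = demand + MEB = 151.229 - 3.538Q.
Set SMB = MC: 151.229 - 3.538Q = 28.433 + 1.859Q → Q* = 22.7526.
Consumer price on the demand curve at Q*: 136.496 − 4.460×22.7526 = 35.0194.

P = 35.019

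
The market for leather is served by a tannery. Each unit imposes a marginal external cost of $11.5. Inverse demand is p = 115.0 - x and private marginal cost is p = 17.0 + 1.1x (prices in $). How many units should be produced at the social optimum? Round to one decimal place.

Social marginal cost = private MC + MEC = 28.5 + 1.1x.
Set SMC = demand: 28.5 + 1.1x = 115.0 - x → x* = 41.1905.

x* = 41.2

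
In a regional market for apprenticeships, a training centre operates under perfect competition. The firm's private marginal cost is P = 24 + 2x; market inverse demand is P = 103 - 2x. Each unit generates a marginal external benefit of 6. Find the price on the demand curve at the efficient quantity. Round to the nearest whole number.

Social marginal cost = private MC − MEB = 18 + 2x.
Set SMC = demand: 18 + 2x = 103 - 2x → x* = 21.2500.
Consumer price on the demand curve at x*: 103 − 2×21.2500 = 60.5000.

P = 61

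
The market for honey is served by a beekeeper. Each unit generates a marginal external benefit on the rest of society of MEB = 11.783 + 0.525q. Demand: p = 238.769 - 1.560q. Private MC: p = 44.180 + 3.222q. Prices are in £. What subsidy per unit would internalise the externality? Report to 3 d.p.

Social marginal cost = private MC − MEB = 32.397 + 2.697q.
Set SMC = demand: 32.397 + 2.697q = 238.769 - 1.560q → q* = 48.4783.
The Pigouvian subsidy equals MEB at q*: 11.783 + 0.525×48.4783 = 37.2341.

subsidy = £37.234 per unit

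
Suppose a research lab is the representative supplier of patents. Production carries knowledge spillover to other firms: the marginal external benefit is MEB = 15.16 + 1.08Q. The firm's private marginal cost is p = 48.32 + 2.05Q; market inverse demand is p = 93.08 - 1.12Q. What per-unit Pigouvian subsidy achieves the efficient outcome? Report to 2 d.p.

subsidy = 46.12 per unit

Social marginal cost = private MC − MEB = 33.16 + 0.97Q.
Set SMC = demand: 33.16 + 0.97Q = 93.08 - 1.12Q → Q* = 28.6699.
The Pigouvian subsidy equals MEB at Q*: 15.16 + 1.08×28.6699 = 46.1235.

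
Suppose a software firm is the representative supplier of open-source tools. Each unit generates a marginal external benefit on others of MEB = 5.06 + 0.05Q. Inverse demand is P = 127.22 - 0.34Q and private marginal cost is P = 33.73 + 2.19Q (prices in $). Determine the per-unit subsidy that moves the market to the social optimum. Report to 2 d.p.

Social marginal cost = private MC − MEB = 28.67 + 2.14Q.
Set SMC = demand: 28.67 + 2.14Q = 127.22 - 0.34Q → Q* = 39.7379.
The Pigouvian subsidy equals MEB at Q*: 5.06 + 0.05×39.7379 = 7.0469.

subsidy = $7.05 per unit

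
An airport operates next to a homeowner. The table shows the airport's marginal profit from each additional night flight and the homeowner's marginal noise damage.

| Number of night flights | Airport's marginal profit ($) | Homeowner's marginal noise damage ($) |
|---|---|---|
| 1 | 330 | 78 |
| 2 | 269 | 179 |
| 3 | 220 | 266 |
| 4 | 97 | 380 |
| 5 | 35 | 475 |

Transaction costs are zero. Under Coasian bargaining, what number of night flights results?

2

Bargaining reaches the level where marginal profit last exceeds marginal noise damage.
That holds through level 2 (269 ≥ 179) but not at 3 (220 < 266).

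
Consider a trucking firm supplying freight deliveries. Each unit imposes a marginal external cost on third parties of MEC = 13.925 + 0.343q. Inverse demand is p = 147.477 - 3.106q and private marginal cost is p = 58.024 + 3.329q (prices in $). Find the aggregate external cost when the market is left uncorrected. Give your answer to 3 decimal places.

Market equilibrium (private): 58.024 + 3.329q = 147.477 - 3.106q → q_m = 13.9010.
Total external cost = ∫₀^{q_m} (13.925 + 0.343q) dq = 13.925×13.9010 + ½×0.343×13.9010² = 226.7117.

$226.712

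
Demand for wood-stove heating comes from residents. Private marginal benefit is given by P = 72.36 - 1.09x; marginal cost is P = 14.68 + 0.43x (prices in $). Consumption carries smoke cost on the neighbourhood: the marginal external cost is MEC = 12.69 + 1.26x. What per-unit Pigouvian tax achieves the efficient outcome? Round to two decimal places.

tax = $33.08 per unit

Social marginal benefit = demand − MEC = 59.67 - 2.35x.
Set SMB = MC: 59.67 - 2.35x = 14.68 + 0.43x → x* = 16.1835.
The Pigouvian tax equals MEC at x*: 12.69 + 1.26×16.1835 = 33.0812.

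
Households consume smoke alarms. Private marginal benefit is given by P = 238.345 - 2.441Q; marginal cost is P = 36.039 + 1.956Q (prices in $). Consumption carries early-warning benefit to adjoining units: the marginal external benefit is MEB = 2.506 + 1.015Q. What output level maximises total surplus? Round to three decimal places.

Q* = 60.559

Social marginal benefit = demand + MEB = 240.851 - 1.426Q.
Set SMB = MC: 240.851 - 1.426Q = 36.039 + 1.956Q → Q* = 60.5594.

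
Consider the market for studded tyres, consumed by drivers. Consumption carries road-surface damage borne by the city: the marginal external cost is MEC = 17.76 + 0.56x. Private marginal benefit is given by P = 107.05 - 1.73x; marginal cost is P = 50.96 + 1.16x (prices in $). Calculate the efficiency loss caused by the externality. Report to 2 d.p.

DWL = $118.78

Market equilibrium (private): 50.96 + 1.16x = 107.05 - 1.73x → x_m = 19.4083.
Social marginal benefit = demand − MEC = 89.29 - 2.29x.
Set SMB = MC: 89.29 - 2.29x = 50.96 + 1.16x → x* = 11.1101.
The loss is the area between SMB and MC from x* to x_m; with linear curves that's a triangle of height MEC(x_m).
DWL = ½ × 8.2982 × 28.6287 = 118.7833.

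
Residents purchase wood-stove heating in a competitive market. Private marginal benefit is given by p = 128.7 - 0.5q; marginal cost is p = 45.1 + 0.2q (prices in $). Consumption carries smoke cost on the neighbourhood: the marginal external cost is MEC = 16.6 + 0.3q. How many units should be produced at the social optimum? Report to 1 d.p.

q* = 67.0

Social marginal benefit = demand − MEC = 112.1 - 0.8q.
Set SMB = MC: 112.1 - 0.8q = 45.1 + 0.2q → q* = 67.0000.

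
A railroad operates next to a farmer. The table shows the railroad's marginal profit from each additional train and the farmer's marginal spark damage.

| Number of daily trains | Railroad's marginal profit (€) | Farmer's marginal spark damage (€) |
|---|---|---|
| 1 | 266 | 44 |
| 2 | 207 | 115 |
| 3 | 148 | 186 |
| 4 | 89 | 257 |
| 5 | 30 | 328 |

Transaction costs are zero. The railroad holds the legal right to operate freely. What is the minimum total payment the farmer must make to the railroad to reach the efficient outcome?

Left alone the railroad would choose level 5 (marginal profit stays positive).
Efficient level: k* = 2 (marginal profit ≥ marginal spark damage through 2).
The farmer must at least cover the railroad's forgone profit from cutting 5→2: 148 + 89 + 30 = 267.

€267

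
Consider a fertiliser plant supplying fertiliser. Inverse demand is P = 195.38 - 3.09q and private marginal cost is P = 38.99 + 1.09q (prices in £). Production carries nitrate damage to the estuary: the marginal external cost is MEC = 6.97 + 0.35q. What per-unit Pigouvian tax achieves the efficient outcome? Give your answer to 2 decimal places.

tax = £18.51 per unit

Social marginal cost = private MC + MEC = 45.96 + 1.44q.
Set SMC = demand: 45.96 + 1.44q = 195.38 - 3.09q → q* = 32.9845.
The Pigouvian tax equals MEC at q*: 6.97 + 0.35×32.9845 = 18.5146.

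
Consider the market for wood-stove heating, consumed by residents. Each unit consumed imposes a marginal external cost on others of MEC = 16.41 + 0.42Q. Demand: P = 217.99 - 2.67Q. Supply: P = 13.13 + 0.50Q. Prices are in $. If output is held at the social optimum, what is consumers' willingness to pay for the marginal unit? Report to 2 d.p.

P = $77.83

Social marginal benefit = demand − MEC = 201.58 - 3.09Q.
Set SMB = MC: 201.58 - 3.09Q = 13.13 + 0.50Q → Q* = 52.4930.
Consumer price on the demand curve at Q*: 217.99 − 2.67×52.4930 = 77.8337.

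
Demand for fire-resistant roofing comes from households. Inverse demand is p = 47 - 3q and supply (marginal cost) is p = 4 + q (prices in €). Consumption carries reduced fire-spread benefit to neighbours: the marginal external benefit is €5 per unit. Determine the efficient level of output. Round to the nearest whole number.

Social marginal benefit = demand + MEB = 52 - 3q.
Set SMB = MC: 52 - 3q = 4 + q → q* = 12.0000.

q* = 12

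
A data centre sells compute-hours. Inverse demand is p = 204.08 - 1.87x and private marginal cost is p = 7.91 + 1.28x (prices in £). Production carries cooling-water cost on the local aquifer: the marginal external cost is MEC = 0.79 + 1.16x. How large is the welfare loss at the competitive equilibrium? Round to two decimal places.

DWL = £618.73

Market equilibrium (private): 7.91 + 1.28x = 204.08 - 1.87x → x_m = 62.2762.
Social marginal cost = private MC + MEC = 8.70 + 2.44x.
Set SMC = demand: 8.70 + 2.44x = 204.08 - 1.87x → x* = 45.3318.
Height of the DWL triangle at x_m is SMC(x_m) − demand(x_m) = MEC(x_m) = 73.0304.
DWL = ½ × 16.9444 × 73.0304 = 618.7282.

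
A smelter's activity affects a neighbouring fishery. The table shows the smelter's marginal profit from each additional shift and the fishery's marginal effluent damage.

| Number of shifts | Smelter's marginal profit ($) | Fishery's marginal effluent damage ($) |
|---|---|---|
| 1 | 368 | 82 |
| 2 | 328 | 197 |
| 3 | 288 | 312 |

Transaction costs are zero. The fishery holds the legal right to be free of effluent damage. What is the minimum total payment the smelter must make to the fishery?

$279

Efficient level: marginal profit ≥ marginal effluent damage through level 2, so k* = 2.
With the fishery holding the right, the smelter must at least compensate total damage at k*: 82 + 197 = 279.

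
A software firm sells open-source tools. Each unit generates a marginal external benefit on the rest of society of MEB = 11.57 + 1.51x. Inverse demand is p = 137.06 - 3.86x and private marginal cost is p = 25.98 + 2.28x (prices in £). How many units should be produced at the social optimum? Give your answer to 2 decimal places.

Social marginal cost = private MC − MEB = 14.41 + 0.77x.
Set SMC = demand: 14.41 + 0.77x = 137.06 - 3.86x → x* = 26.4903.

x* = 26.49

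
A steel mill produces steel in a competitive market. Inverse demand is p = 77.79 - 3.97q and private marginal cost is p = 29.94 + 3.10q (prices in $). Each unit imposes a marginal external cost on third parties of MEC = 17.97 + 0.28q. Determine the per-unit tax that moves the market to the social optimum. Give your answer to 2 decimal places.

Social marginal cost = private MC + MEC = 47.91 + 3.38q.
Set SMC = demand: 47.91 + 3.38q = 77.79 - 3.97q → q* = 4.0653.
The Pigouvian tax equals MEC at q*: 17.97 + 0.28×4.0653 = 19.1083.

tax = $19.11 per unit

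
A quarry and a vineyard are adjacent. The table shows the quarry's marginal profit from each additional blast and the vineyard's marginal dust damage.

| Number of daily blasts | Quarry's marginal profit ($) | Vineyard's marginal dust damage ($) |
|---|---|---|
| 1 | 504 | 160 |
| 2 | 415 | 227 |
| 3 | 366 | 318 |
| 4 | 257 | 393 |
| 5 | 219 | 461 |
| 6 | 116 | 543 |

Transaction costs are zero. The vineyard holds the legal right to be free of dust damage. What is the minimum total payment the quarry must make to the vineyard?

$705

Efficient level: marginal profit ≥ marginal dust damage through level 3, so k* = 3.
With the vineyard holding the right, the quarry must at least compensate total damage at k*: 160 + 227 + 318 = 705.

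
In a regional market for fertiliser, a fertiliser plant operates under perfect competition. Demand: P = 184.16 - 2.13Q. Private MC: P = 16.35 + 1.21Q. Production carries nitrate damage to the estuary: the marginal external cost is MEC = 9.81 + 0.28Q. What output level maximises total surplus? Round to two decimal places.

Social marginal cost = private MC + MEC = 26.16 + 1.49Q.
Set SMC = demand: 26.16 + 1.49Q = 184.16 - 2.13Q → Q* = 43.6464.

Q* = 43.65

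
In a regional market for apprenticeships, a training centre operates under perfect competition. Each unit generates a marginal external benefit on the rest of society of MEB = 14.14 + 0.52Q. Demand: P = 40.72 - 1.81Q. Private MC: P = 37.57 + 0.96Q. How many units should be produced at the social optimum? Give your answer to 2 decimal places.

Social marginal cost = private MC − MEB = 23.43 + 0.44Q.
Set SMC = demand: 23.43 + 0.44Q = 40.72 - 1.81Q → Q* = 7.6844.

Q* = 7.68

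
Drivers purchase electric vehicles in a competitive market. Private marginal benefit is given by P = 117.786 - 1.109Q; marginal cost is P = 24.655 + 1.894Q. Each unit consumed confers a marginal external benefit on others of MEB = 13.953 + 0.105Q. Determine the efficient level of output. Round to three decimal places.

Q* = 36.951

Social marginal benefit = demand + MEB = 131.739 - 1.004Q.
Set SMB = MC: 131.739 - 1.004Q = 24.655 + 1.894Q → Q* = 36.9510.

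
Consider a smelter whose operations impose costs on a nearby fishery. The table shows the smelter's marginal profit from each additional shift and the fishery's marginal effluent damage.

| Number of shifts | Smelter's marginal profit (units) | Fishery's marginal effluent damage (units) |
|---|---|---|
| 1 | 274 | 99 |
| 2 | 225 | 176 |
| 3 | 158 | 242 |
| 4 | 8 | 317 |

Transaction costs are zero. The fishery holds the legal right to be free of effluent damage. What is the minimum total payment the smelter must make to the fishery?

275

Efficient level: marginal profit ≥ marginal effluent damage through level 2, so k* = 2.
With the fishery holding the right, the smelter must at least compensate total damage at k*: 99 + 176 = 275.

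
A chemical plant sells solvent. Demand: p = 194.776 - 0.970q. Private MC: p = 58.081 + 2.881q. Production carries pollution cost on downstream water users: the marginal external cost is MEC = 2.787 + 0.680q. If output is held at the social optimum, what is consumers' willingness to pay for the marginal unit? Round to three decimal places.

Social marginal cost = private MC + MEC = 60.868 + 3.561q.
Set SMC = demand: 60.868 + 3.561q = 194.776 - 0.970q → q* = 29.5537.
Consumer price on the demand curve at q*: 194.776 − 0.970×29.5537 = 166.1089.

P = 166.109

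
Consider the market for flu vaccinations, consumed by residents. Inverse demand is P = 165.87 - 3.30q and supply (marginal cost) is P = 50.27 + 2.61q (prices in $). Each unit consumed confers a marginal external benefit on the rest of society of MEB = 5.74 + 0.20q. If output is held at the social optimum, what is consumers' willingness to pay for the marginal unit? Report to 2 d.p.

P = $95.74

Social marginal benefit = demand + MEB = 171.61 - 3.10q.
Set SMB = MC: 171.61 - 3.10q = 50.27 + 2.61q → q* = 21.2504.
Consumer price on the demand curve at q*: 165.87 − 3.30×21.2504 = 95.7437.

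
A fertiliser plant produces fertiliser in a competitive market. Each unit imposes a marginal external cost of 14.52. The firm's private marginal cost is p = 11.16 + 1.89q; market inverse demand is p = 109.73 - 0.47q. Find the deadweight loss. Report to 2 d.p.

DWL = 44.67

Market equilibrium (private): 11.16 + 1.89q = 109.73 - 0.47q → q_m = 41.7669.
Social marginal cost = private MC + MEC = 25.68 + 1.89q.
Set SMC = demand: 25.68 + 1.89q = 109.73 - 0.47q → q* = 35.6144.
The welfare-loss triangle has base |q_m − q*| and height MEC(q_m) (the vertical gap between SMC and demand is zero at q* and MEC at q_m).
DWL = ½ × 6.1525 × 14.5200 = 44.6672.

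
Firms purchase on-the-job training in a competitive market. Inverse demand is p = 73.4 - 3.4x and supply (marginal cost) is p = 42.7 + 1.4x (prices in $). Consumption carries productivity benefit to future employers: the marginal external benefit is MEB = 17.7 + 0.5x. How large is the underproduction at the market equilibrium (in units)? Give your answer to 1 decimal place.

Market equilibrium (private): 42.7 + 1.4x = 73.4 - 3.4x → x_m = 6.3958.
Social marginal benefit = demand + MEB = 91.1 - 2.9x.
Set SMB = MC: 91.1 - 2.9x = 42.7 + 1.4x → x* = 11.2558.
Gap = |6.3958 − 11.2558| = 4.8600.

4.9 units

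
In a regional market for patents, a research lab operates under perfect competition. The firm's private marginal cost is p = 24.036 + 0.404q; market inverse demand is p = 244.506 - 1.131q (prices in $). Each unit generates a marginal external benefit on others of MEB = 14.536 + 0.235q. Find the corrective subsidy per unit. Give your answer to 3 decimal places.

subsidy = $57.018 per unit

Social marginal cost = private MC − MEB = 9.500 + 0.169q.
Set SMC = demand: 9.500 + 0.169q = 244.506 - 1.131q → q* = 180.7738.
The Pigouvian subsidy equals MEB at q*: 14.536 + 0.235×180.7738 = 57.0178.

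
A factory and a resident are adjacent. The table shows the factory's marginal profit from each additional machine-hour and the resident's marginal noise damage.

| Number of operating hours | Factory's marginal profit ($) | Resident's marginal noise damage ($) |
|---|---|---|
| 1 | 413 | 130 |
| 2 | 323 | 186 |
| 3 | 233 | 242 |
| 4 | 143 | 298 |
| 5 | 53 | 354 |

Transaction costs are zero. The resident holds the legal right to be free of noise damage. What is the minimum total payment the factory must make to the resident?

$316

Efficient level: marginal profit ≥ marginal noise damage through level 2, so k* = 2.
With the resident holding the right, the factory must at least compensate total damage at k*: 130 + 186 = 316.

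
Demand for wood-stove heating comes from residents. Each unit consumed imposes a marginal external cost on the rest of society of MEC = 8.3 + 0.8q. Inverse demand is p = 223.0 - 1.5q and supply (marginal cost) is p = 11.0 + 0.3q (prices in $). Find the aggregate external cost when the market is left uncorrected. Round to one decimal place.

$6526.2

Market equilibrium (private): 11.0 + 0.3q = 223.0 - 1.5q → q_m = 117.7778.
Total external cost = ∫₀^{q_m} (8.3 + 0.8q) dq = 8.3×117.7778 + ½×0.8×117.7778² = 6526.1998.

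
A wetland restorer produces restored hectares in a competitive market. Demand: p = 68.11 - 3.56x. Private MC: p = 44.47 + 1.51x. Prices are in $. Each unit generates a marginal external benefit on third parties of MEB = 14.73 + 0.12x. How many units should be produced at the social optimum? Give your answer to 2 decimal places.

Social marginal cost = private MC − MEB = 29.74 + 1.39x.
Set SMC = demand: 29.74 + 1.39x = 68.11 - 3.56x → x* = 7.7515.

x* = 7.75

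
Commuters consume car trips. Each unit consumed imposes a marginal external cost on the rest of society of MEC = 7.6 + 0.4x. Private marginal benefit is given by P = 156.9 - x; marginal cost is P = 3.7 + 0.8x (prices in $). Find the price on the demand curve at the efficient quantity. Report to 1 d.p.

Social marginal benefit = demand − MEC = 149.3 - 1.4x.
Set SMB = MC: 149.3 - 1.4x = 3.7 + 0.8x → x* = 66.1818.
Consumer price on the demand curve at x*: 156.9 − 1.0×66.1818 = 90.7182.

P = $90.7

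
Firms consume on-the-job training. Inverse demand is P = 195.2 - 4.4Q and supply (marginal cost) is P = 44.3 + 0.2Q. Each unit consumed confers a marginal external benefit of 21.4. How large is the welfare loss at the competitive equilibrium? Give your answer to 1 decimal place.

Market equilibrium (private): 44.3 + 0.2Q = 195.2 - 4.4Q → Q_m = 32.8043.
Social marginal benefit = demand + MEB = 216.6 - 4.4Q.
Set SMB = MC: 216.6 - 4.4Q = 44.3 + 0.2Q → Q* = 37.4565.
The loss is the area between SMB and MC from Q* to Q_m; with linear curves that's a triangle of height MEB(Q_m).
DWL = ½ × 4.6522 × 21.4000 = 49.7785.

DWL = 49.8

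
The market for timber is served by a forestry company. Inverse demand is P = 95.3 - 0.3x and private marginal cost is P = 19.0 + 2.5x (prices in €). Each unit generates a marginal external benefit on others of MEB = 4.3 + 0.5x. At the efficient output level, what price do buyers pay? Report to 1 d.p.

P = €84.8

Social marginal cost = private MC − MEB = 14.7 + 2.0x.
Set SMC = demand: 14.7 + 2.0x = 95.3 - 0.3x → x* = 35.0435.
Consumer price on the demand curve at x*: 95.3 − 0.3×35.0435 = 84.7870.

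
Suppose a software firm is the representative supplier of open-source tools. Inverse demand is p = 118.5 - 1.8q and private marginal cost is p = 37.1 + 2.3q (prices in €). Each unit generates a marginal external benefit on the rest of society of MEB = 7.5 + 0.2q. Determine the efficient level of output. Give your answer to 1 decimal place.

Social marginal cost = private MC − MEB = 29.6 + 2.1q.
Set SMC = demand: 29.6 + 2.1q = 118.5 - 1.8q → q* = 22.7949.

q* = 22.8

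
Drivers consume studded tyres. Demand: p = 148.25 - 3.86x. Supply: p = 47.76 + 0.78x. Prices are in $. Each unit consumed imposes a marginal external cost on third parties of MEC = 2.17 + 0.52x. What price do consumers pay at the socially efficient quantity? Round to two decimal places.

Social marginal benefit = demand − MEC = 146.08 - 4.38x.
Set SMB = MC: 146.08 - 4.38x = 47.76 + 0.78x → x* = 19.0543.
Consumer price on the demand curve at x*: 148.25 − 3.86×19.0543 = 74.7004.

P = $74.70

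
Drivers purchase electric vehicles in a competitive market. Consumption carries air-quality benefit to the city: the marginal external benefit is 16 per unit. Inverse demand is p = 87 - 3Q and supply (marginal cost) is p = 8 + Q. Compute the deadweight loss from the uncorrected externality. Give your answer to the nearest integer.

DWL = 32

Market equilibrium (private): 8 + Q = 87 - 3Q → Q_m = 19.7500.
Social marginal benefit = demand + MEB = 103 - 3Q.
Set SMB = MC: 103 - 3Q = 8 + Q → Q* = 23.7500.
The loss is the area between SMB and MC from Q* to Q_m; with linear curves that's a triangle of height MEB(Q_m).
DWL = ½ × 4.0000 × 16.0000 = 32.0000.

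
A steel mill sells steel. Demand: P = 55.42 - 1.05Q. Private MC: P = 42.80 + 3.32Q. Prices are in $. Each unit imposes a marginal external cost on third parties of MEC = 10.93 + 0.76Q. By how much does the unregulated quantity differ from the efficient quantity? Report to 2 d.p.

2.56 units

Market equilibrium (private): 42.80 + 3.32Q = 55.42 - 1.05Q → Q_m = 2.8879.
Social marginal cost = private MC + MEC = 53.73 + 4.08Q.
Set SMC = demand: 53.73 + 4.08Q = 55.42 - 1.05Q → Q* = 0.3294.
Gap = |2.8879 − 0.3294| = 2.5585.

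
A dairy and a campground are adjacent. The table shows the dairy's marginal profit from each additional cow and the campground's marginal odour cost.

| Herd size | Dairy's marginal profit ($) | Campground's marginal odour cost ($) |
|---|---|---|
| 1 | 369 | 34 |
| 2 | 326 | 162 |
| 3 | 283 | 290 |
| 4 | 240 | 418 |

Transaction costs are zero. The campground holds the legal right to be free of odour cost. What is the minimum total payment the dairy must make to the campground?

$196

Efficient level: marginal profit ≥ marginal odour cost through level 2, so k* = 2.
With the campground holding the right, the dairy must at least compensate total damage at k*: 34 + 162 = 196.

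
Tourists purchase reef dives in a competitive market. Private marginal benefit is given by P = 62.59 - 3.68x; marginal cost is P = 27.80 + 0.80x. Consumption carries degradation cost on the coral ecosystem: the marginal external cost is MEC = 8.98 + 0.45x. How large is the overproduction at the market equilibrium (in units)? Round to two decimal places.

Market equilibrium (private): 27.80 + 0.80x = 62.59 - 3.68x → x_m = 7.7656.
Social marginal benefit = demand − MEC = 53.61 - 4.13x.
Set SMB = MC: 53.61 - 4.13x = 27.80 + 0.80x → x* = 5.2353.
Gap = |7.7656 − 5.2353| = 2.5303.

2.53 units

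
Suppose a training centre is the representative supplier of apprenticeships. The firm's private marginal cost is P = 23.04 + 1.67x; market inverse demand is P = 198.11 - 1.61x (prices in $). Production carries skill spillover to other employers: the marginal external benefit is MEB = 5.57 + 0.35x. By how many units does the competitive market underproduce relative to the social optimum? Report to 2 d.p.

Market equilibrium (private): 23.04 + 1.67x = 198.11 - 1.61x → x_m = 53.3750.
Social marginal cost = private MC − MEB = 17.47 + 1.32x.
Set SMC = demand: 17.47 + 1.32x = 198.11 - 1.61x → x* = 61.6519.
Gap = |53.3750 − 61.6519| = 8.2769.

8.28 units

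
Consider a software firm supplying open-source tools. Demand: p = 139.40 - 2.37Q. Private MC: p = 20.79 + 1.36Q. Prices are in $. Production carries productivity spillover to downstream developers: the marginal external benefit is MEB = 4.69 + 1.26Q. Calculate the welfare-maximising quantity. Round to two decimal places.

Q* = 49.92

Social marginal cost = private MC − MEB = 16.10 + 0.10Q.
Set SMC = demand: 16.10 + 0.10Q = 139.40 - 2.37Q → Q* = 49.9190.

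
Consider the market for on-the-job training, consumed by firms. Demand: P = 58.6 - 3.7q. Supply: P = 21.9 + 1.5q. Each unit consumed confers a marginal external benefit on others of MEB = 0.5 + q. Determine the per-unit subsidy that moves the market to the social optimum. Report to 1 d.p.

subsidy = 9.4 per unit

Social marginal benefit = demand + MEB = 59.1 - 2.7q.
Set SMB = MC: 59.1 - 2.7q = 21.9 + 1.5q → q* = 8.8571.
The Pigouvian subsidy equals MEB at q*: 0.5 + 1.0×8.8571 = 9.3571.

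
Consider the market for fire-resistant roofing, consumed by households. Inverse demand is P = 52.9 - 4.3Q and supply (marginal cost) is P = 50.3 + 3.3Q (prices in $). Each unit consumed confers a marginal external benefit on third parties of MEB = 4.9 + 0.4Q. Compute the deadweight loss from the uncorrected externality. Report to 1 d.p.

DWL = $1.8

Market equilibrium (private): 50.3 + 3.3Q = 52.9 - 4.3Q → Q_m = 0.3421.
Social marginal benefit = demand + MEB = 57.8 - 3.9Q.
Set SMB = MC: 57.8 - 3.9Q = 50.3 + 3.3Q → Q* = 1.0417.
Between Q* and Q_m the wedge SMB − MC runs linearly from 0 to MEB(Q_m), so the loss is a triangle.
DWL = ½ × 0.6996 × 5.0368 = 1.7619.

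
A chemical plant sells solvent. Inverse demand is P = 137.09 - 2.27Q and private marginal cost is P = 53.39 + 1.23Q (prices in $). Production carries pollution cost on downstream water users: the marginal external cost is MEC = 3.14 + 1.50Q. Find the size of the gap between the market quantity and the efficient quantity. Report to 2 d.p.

Market equilibrium (private): 53.39 + 1.23Q = 137.09 - 2.27Q → Q_m = 23.9143.
Social marginal cost = private MC + MEC = 56.53 + 2.73Q.
Set SMC = demand: 56.53 + 2.73Q = 137.09 - 2.27Q → Q* = 16.1120.
Gap = |23.9143 − 16.1120| = 7.8023.

7.80 units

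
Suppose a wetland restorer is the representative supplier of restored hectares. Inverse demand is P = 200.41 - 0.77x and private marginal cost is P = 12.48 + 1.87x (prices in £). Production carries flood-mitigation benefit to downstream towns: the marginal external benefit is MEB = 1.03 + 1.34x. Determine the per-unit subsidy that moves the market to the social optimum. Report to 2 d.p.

subsidy = £195.80 per unit

Social marginal cost = private MC − MEB = 11.45 + 0.53x.
Set SMC = demand: 11.45 + 0.53x = 200.41 - 0.77x → x* = 145.3538.
The Pigouvian subsidy equals MEB at x*: 1.03 + 1.34×145.3538 = 195.8041.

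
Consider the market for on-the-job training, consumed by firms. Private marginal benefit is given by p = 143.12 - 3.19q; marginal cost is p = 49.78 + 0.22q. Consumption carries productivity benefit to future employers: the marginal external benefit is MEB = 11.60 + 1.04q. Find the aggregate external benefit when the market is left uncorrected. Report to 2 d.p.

707.13

Market equilibrium (private): 49.78 + 0.22q = 143.12 - 3.19q → q_m = 27.3724.
Total external benefit = ∫₀^{q_m} (11.60 + 1.04q) dq = 11.60×27.3724 + ½×1.04×27.3724² = 707.1289.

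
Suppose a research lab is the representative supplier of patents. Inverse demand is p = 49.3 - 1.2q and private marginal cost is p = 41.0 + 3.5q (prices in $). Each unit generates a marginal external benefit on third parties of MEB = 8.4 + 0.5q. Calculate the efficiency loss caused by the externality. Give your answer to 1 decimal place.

DWL = $10.3

Market equilibrium (private): 41.0 + 3.5q = 49.3 - 1.2q → q_m = 1.7660.
Social marginal cost = private MC − MEB = 32.6 + 3.0q.
Set SMC = demand: 32.6 + 3.0q = 49.3 - 1.2q → q* = 3.9762.
The welfare-loss triangle has base |q_m − q*| and height MEB(q_m) (the vertical gap between SMC and demand is zero at q* and MEB at q_m).
DWL = ½ × 2.2102 × 9.2830 = 10.2586.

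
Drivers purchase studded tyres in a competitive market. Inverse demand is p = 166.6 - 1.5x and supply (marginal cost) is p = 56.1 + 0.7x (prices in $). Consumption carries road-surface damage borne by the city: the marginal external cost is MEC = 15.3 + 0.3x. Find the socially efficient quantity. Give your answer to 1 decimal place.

x* = 38.1

Social marginal benefit = demand − MEC = 151.3 - 1.8x.
Set SMB = MC: 151.3 - 1.8x = 56.1 + 0.7x → x* = 38.0800.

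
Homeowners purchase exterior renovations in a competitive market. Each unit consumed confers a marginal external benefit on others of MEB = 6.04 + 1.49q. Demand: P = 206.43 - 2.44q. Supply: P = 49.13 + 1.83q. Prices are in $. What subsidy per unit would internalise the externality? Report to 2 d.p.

subsidy = $93.59 per unit

Social marginal benefit = demand + MEB = 212.47 - 0.95q.
Set SMB = MC: 212.47 - 0.95q = 49.13 + 1.83q → q* = 58.7554.
The Pigouvian subsidy equals MEB at q*: 6.04 + 1.49×58.7554 = 93.5855.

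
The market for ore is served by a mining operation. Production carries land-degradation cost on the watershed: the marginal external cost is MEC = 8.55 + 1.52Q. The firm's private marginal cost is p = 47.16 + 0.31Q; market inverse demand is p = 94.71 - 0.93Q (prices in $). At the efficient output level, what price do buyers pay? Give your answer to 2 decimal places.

P = $81.57

Social marginal cost = private MC + MEC = 55.71 + 1.83Q.
Set SMC = demand: 55.71 + 1.83Q = 94.71 - 0.93Q → Q* = 14.1304.
Consumer price on the demand curve at Q*: 94.71 − 0.93×14.1304 = 81.5687.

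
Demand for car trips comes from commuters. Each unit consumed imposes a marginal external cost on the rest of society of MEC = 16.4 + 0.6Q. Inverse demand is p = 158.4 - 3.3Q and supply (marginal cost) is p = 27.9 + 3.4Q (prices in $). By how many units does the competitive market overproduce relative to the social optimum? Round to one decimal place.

3.8 units

Market equilibrium (private): 27.9 + 3.4Q = 158.4 - 3.3Q → Q_m = 19.4776.
Social marginal benefit = demand − MEC = 142.0 - 3.9Q.
Set SMB = MC: 142.0 - 3.9Q = 27.9 + 3.4Q → Q* = 15.6301.
Gap = |19.4776 − 15.6301| = 3.8475.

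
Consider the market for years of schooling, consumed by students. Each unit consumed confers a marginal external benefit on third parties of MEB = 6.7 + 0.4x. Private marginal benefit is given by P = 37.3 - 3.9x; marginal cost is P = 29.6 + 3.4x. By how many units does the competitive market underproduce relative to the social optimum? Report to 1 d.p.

Market equilibrium (private): 29.6 + 3.4x = 37.3 - 3.9x → x_m = 1.0548.
Social marginal benefit = demand + MEB = 44.0 - 3.5x.
Set SMB = MC: 44.0 - 3.5x = 29.6 + 3.4x → x* = 2.0870.
Gap = |1.0548 − 2.0870| = 1.0322.

1.0 units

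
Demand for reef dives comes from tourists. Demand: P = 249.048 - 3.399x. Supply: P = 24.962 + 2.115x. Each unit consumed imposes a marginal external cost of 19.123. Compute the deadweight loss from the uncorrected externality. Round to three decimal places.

Market equilibrium (private): 24.962 + 2.115x = 249.048 - 3.399x → x_m = 40.6395.
Social marginal benefit = demand − MEC = 229.925 - 3.399x.
Set SMB = MC: 229.925 - 3.399x = 24.962 + 2.115x → x* = 37.1714.
The loss is the area between SMB and MC from x* to x_m; with linear curves that's a triangle of height MEC(x_m).
DWL = ½ × 3.4681 × 19.1230 = 33.1602.

DWL = 33.160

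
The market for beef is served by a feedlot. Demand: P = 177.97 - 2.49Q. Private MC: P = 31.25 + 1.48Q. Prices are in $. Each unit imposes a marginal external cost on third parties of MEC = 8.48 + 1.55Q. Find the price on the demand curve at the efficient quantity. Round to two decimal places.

Social marginal cost = private MC + MEC = 39.73 + 3.03Q.
Set SMC = demand: 39.73 + 3.03Q = 177.97 - 2.49Q → Q* = 25.0435.
Consumer price on the demand curve at Q*: 177.97 − 2.49×25.0435 = 115.6117.

P = $115.61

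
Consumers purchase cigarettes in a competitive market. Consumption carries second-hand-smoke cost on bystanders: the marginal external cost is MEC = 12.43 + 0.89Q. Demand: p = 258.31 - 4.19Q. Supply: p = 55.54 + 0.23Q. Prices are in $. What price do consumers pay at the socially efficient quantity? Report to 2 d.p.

Social marginal benefit = demand − MEC = 245.88 - 5.08Q.
Set SMB = MC: 245.88 - 5.08Q = 55.54 + 0.23Q → Q* = 35.8456.
Consumer price on the demand curve at Q*: 258.31 − 4.19×35.8456 = 108.1169.

P = $108.12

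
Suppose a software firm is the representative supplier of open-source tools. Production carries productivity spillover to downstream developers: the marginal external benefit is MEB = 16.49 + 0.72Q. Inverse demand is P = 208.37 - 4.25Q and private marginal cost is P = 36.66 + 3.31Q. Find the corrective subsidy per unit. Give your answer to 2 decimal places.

subsidy = 36.30 per unit

Social marginal cost = private MC − MEB = 20.17 + 2.59Q.
Set SMC = demand: 20.17 + 2.59Q = 208.37 - 4.25Q → Q* = 27.5146.
The Pigouvian subsidy equals MEB at Q*: 16.49 + 0.72×27.5146 = 36.3005.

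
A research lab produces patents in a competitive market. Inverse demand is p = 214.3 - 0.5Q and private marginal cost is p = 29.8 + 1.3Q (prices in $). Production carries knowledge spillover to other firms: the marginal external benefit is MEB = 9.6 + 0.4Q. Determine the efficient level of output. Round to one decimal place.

Social marginal cost = private MC − MEB = 20.2 + 0.9Q.
Set SMC = demand: 20.2 + 0.9Q = 214.3 - 0.5Q → Q* = 138.6429.

Q* = 138.6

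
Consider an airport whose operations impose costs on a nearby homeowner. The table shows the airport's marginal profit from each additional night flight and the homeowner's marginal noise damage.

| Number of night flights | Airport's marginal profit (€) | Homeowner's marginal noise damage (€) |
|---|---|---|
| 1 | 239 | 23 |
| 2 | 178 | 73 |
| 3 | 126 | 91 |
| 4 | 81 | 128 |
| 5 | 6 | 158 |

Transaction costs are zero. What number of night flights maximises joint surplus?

3

Bargaining reaches the level where marginal profit last exceeds marginal noise damage.
That holds through level 3 (126 ≥ 91) but not at 4 (81 < 128).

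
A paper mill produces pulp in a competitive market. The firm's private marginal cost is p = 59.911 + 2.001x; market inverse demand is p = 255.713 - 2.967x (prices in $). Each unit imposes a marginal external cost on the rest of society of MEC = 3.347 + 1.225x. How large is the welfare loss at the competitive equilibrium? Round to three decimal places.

Market equilibrium (private): 59.911 + 2.001x = 255.713 - 2.967x → x_m = 39.4126.
Social marginal cost = private MC + MEC = 63.258 + 3.226x.
Set SMC = demand: 63.258 + 3.226x = 255.713 - 2.967x → x* = 31.0762.
Height of the DWL triangle at x_m is SMC(x_m) − demand(x_m) = MEC(x_m) = 51.6275.
DWL = ½ × 8.3364 × 51.6275 = 215.1937.

DWL = $215.194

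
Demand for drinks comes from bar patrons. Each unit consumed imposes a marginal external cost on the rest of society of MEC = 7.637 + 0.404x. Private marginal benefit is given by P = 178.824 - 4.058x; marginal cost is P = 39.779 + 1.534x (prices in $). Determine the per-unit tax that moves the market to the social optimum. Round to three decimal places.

tax = $16.491 per unit

Social marginal benefit = demand − MEC = 171.187 - 4.462x.
Set SMB = MC: 171.187 - 4.462x = 39.779 + 1.534x → x* = 21.9159.
The Pigouvian tax equals MEC at x*: 7.637 + 0.404×21.9159 = 16.4910.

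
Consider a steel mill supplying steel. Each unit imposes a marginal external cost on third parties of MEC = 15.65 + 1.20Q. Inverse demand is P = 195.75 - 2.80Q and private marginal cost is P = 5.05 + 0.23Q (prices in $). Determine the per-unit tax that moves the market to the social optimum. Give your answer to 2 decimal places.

tax = $65.31 per unit

Social marginal cost = private MC + MEC = 20.70 + 1.43Q.
Set SMC = demand: 20.70 + 1.43Q = 195.75 - 2.80Q → Q* = 41.3830.
The Pigouvian tax equals MEC at Q*: 15.65 + 1.20×41.3830 = 65.3096.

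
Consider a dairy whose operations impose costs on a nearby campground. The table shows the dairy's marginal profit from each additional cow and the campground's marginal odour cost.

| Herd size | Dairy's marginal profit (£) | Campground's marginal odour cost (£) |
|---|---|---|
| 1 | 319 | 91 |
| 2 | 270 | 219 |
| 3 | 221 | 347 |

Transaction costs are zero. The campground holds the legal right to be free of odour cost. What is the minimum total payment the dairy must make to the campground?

£310

Efficient level: marginal profit ≥ marginal odour cost through level 2, so k* = 2.
With the campground holding the right, the dairy must at least compensate total damage at k*: 91 + 219 = 310.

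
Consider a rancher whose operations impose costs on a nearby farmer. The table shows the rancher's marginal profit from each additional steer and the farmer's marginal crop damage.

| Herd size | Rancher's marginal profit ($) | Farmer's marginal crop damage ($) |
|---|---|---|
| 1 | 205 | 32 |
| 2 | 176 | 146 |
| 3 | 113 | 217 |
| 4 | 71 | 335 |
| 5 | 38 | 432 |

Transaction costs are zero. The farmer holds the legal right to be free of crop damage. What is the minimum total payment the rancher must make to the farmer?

$178

Efficient level: marginal profit ≥ marginal crop damage through level 2, so k* = 2.
With the farmer holding the right, the rancher must at least compensate total damage at k*: 32 + 146 = 178.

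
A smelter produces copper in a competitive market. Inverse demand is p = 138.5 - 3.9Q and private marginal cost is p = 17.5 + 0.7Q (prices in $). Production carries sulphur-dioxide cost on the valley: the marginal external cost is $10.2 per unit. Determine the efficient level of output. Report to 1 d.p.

Social marginal cost = private MC + MEC = 27.7 + 0.7Q.
Set SMC = demand: 27.7 + 0.7Q = 138.5 - 3.9Q → Q* = 24.0870.

Q* = 24.1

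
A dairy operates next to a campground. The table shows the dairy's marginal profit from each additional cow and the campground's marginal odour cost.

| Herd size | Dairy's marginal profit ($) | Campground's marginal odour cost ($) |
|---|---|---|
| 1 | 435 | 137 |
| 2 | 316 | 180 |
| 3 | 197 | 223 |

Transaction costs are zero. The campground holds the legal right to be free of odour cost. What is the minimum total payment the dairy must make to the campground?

$317

Efficient level: marginal profit ≥ marginal odour cost through level 2, so k* = 2.
With the campground holding the right, the dairy must at least compensate total damage at k*: 137 + 180 = 317.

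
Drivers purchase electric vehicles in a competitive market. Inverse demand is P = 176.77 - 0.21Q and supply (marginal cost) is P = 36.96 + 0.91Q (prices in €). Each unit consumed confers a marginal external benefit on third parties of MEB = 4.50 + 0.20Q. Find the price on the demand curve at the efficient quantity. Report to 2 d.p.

Social marginal benefit = demand + MEB = 181.27 - 0.01Q.
Set SMB = MC: 181.27 - 0.01Q = 36.96 + 0.91Q → Q* = 156.8587.
Consumer price on the demand curve at Q*: 176.77 − 0.21×156.8587 = 143.8297.

P = €143.83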